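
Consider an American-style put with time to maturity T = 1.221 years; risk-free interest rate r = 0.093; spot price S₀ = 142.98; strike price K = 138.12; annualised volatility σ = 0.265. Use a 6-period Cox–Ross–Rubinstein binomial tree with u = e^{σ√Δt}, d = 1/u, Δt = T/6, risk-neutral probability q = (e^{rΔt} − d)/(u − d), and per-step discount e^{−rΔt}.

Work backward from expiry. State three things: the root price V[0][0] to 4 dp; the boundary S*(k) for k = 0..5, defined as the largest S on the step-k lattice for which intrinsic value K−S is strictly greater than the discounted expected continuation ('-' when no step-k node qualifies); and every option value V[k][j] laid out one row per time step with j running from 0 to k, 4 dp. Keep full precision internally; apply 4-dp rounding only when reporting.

Δt=0.20350  u=1.12698  d=0.88732  q=0.54987  discount=0.98125
step 6 (expiry): payoffs max(K−S,0) = 68.3335 49.4849 25.5453 0.0000 0.0000 0.0000 0.0000
step 5: (k=5,j=0): S=78.6482, (K−S)⁺=59.4718, hold=56.8824 ⇒ V=59.4718 exercise | (k=5,j=1): S=99.8903, (K−S)⁺=38.2297, hold=35.6403 ⇒ V=38.2297 exercise | (k=5,j=2): S=126.8697, (K−S)⁺=11.2503, hold=11.2831 ⇒ V=11.2831 continue | (k=5,j=3): S=161.1360, (K−S)⁺=0.0000, hold=0.0000 ⇒ V=0.0000 continue | (k=5,j=4): S=204.6573, (K−S)⁺=0.0000, hold=0.0000 ⇒ V=0.0000 continue | (k=5,j=5): S=259.9333, (K−S)⁺=0.0000, hold=0.0000 ⇒ V=0.0000 continue  boundary S*=99.8903
step 4: (k=4,j=0): S=88.6351, (K−S)⁺=49.4849, hold=46.8954 ⇒ V=49.4849 exercise | (k=4,j=1): S=112.5747, (K−S)⁺=25.5453, hold=22.9737 ⇒ V=25.5453 exercise | (k=4,j=2): S=142.9800, (K−S)⁺=0.0000, hold=4.9837 ⇒ V=4.9837 continue | (k=4,j=3): S=181.5975, (K−S)⁺=0.0000, hold=0.0000 ⇒ V=0.0000 continue | (k=4,j=4): S=230.6453, (K−S)⁺=0.0000, hold=0.0000 ⇒ V=0.0000 continue  boundary S*=112.5747
step 3: (k=3,j=0): S=99.8903, (K−S)⁺=38.2297, hold=35.6403 ⇒ V=38.2297 exercise | (k=3,j=1): S=126.8697, (K−S)⁺=11.2503, hold=13.9721 ⇒ V=13.9721 continue | (k=3,j=2): S=161.1360, (K−S)⁺=0.0000, hold=2.2012 ⇒ V=2.2012 continue | (k=3,j=3): S=204.6573, (K−S)⁺=0.0000, hold=0.0000 ⇒ V=0.0000 continue  boundary S*=99.8903
step 2: (k=2,j=0): S=112.5747, (K−S)⁺=25.5453, hold=24.4245 ⇒ V=25.5453 exercise | (k=2,j=1): S=142.9800, (K−S)⁺=0.0000, hold=7.3591 ⇒ V=7.3591 continue | (k=2,j=2): S=181.5975, (K−S)⁺=0.0000, hold=0.9723 ⇒ V=0.9723 continue  boundary S*=112.5747
step 1: (k=1,j=0): S=126.8697, (K−S)⁺=11.2503, hold=15.2538 ⇒ V=15.2538 continue | (k=1,j=1): S=161.1360, (K−S)⁺=0.0000, hold=3.7750 ⇒ V=3.7750 continue  boundary S*=-
step 0: (k=0,j=0): S=142.9800, (K−S)⁺=0.0000, hold=8.7743 ⇒ V=8.7743 continue  boundary S*=-

price = 8.7743
boundary = - - 112.5747 99.8903 112.5747 99.8903
tree:
8.7743
15.2538 3.7750
25.5453 7.3591 0.9723
38.2297 13.9721 2.2012 0.0000
49.4849 25.5453 4.9837 0.0000 0.0000
59.4718 38.2297 11.2831 0.0000 0.0000 0.0000
68.3335 49.4849 25.5453 0.0000 0.0000 0.0000 0.0000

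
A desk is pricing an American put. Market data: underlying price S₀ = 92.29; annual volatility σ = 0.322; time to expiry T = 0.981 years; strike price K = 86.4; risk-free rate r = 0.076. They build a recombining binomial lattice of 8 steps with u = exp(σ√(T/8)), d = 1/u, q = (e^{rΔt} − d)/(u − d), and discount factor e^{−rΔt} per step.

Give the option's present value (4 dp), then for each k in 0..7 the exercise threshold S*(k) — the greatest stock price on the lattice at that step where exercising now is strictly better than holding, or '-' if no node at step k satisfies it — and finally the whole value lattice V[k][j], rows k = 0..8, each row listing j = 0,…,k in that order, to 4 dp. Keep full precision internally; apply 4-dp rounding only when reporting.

price = 6.4816
boundary = - - - 65.8029 58.7861 65.8029 58.7861 65.8029
tree:
6.4816
9.8466 3.4088
14.5015 5.6120 1.3818
20.5971 8.9857 2.5152 0.3323
27.6139 13.9001 4.4893 0.6890 0.0000
33.8824 20.5971 7.8030 1.4288 0.0000 0.0000
39.4825 27.6139 13.0569 2.9631 0.0000 0.0000 0.0000
44.4854 33.8824 20.5971 6.1448 0.0000 0.0000 0.0000 0.0000
48.9549 39.4825 27.6139 12.7429 0.0000 0.0000 0.0000 0.0000 0.0000

params: Δt=0.12262 u=1.11936 d=0.89337 q=0.51327 e^(-rΔt)=0.99072
t_8 payoffs: 48.9549 39.4825 27.6139 12.7429 0.0000 0.0000 0.0000 0.0000 0.0000
t_7: node(7,0) S=41.9146 payoff=44.4854 vs cont=43.6840 → 44.4854 [stop]  node(7,1) S=52.5176 payoff=33.8824 vs cont=33.0809 → 33.8824 [stop]  node(7,2) S=65.8029 payoff=20.5971 vs cont=19.7957 → 20.5971 [stop]  node(7,3) S=82.4489 payoff=3.9511 vs cont=6.1448 → 6.1448 [wait]  node(7,4) S=103.3058 payoff=0.0000 vs cont=0.0000 → 0.0000 [wait]  node(7,5) S=129.4388 payoff=0.0000 vs cont=0.0000 → 0.0000 [wait]  node(7,6) S=162.1827 payoff=0.0000 vs cont=0.0000 → 0.0000 [wait]  node(7,7) S=203.2096 payoff=0.0000 vs cont=0.0000 → 0.0000 [wait]  ⇒ S*(7)=65.8029
t_6: node(6,0) S=46.9175 payoff=39.4825 vs cont=38.6810 → 39.4825 [stop]  node(6,1) S=58.7861 payoff=27.6139 vs cont=26.8124 → 27.6139 [stop]  node(6,2) S=73.6571 payoff=12.7429 vs cont=13.0569 → 13.0569 [wait]  node(6,3) S=92.2900 payoff=0.0000 vs cont=2.9631 → 2.9631 [wait]  node(6,4) S=115.6364 payoff=0.0000 vs cont=0.0000 → 0.0000 [wait]  node(6,5) S=144.8887 payoff=0.0000 vs cont=0.0000 → 0.0000 [wait]  node(6,6) S=181.5409 payoff=0.0000 vs cont=0.0000 → 0.0000 [wait]  ⇒ S*(6)=58.7861
t_5: node(5,0) S=52.5176 payoff=33.8824 vs cont=33.0809 → 33.8824 [stop]  node(5,1) S=65.8029 payoff=20.5971 vs cont=19.9554 → 20.5971 [stop]  node(5,2) S=82.4489 payoff=3.9511 vs cont=7.8030 → 7.8030 [wait]  node(5,3) S=103.3058 payoff=0.0000 vs cont=1.4288 → 1.4288 [wait]  node(5,4) S=129.4388 payoff=0.0000 vs cont=0.0000 → 0.0000 [wait]  node(5,5) S=162.1827 payoff=0.0000 vs cont=0.0000 → 0.0000 [wait]  ⇒ S*(5)=65.8029
t_4: node(4,0) S=58.7861 payoff=27.6139 vs cont=26.8124 → 27.6139 [stop]  node(4,1) S=73.6571 payoff=12.7429 vs cont=13.9001 → 13.9001 [wait]  node(4,2) S=92.2900 payoff=0.0000 vs cont=4.4893 → 4.4893 [wait]  node(4,3) S=115.6364 payoff=0.0000 vs cont=0.6890 → 0.6890 [wait]  node(4,4) S=144.8887 payoff=0.0000 vs cont=0.0000 → 0.0000 [wait]  ⇒ S*(4)=58.7861
t_3: node(3,0) S=65.8029 payoff=20.5971 vs cont=20.3841 → 20.5971 [stop]  node(3,1) S=82.4489 payoff=3.9511 vs cont=8.9857 → 8.9857 [wait]  node(3,2) S=103.3058 payoff=0.0000 vs cont=2.5152 → 2.5152 [wait]  node(3,3) S=129.4388 payoff=0.0000 vs cont=0.3323 → 0.3323 [wait]  ⇒ S*(3)=65.8029
t_2: node(2,0) S=73.6571 payoff=12.7429 vs cont=14.5015 → 14.5015 [wait]  node(2,1) S=92.2900 payoff=0.0000 vs cont=5.6120 → 5.6120 [wait]  node(2,2) S=115.6364 payoff=0.0000 vs cont=1.3818 → 1.3818 [wait]  ⇒ S*(2)=-
t_1: node(1,0) S=82.4489 payoff=3.9511 vs cont=9.8466 → 9.8466 [wait]  node(1,1) S=103.3058 payoff=0.0000 vs cont=3.4088 → 3.4088 [wait]  ⇒ S*(1)=-
t_0: node(0,0) S=92.2900 payoff=0.0000 vs cont=6.4816 → 6.4816 [wait]  ⇒ S*(0)=-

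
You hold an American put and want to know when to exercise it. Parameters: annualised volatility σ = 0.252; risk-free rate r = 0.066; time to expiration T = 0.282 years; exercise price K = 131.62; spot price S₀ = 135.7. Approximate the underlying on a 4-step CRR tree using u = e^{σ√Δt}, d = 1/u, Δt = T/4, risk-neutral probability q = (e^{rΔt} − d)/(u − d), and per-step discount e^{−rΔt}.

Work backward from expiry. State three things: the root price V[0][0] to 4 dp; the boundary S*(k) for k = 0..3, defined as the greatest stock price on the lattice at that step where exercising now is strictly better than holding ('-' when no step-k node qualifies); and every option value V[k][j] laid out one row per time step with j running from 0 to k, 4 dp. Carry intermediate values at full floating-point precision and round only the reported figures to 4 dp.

price = 4.4786
boundary = - - - 111.0205
tree:
4.4786
7.8045 1.4255
13.0759 2.9718 0.0000
20.5995 6.1957 0.0000 0.0000
27.7849 12.9169 0.0000 0.0000 0.0000

params: Δt=0.07050 u=1.06920 d=0.93528 q=0.51810 e^(-rΔt)=0.99536
t_4 payoffs: 27.7849 12.9169 0.0000 0.0000 0.0000
t_3: node(3,0) S=111.0205 payoff=20.5995 vs cont=19.9885 → 20.5995 [stop]  node(3,1) S=126.9173 payoff=4.7027 vs cont=6.1957 → 6.1957 [wait]  node(3,2) S=145.0904 payoff=0.0000 vs cont=0.0000 → 0.0000 [wait]  node(3,3) S=165.8657 payoff=0.0000 vs cont=0.0000 → 0.0000 [wait]  ⇒ S*(3)=111.0205
t_2: node(2,0) S=118.7031 payoff=12.9169 vs cont=13.0759 → 13.0759 [wait]  node(2,1) S=135.7000 payoff=0.0000 vs cont=2.9718 → 2.9718 [wait]  node(2,2) S=155.1307 payoff=0.0000 vs cont=0.0000 → 0.0000 [wait]  ⇒ S*(2)=-
t_1: node(1,0) S=126.9173 payoff=4.7027 vs cont=7.8045 → 7.8045 [wait]  node(1,1) S=145.0904 payoff=0.0000 vs cont=1.4255 → 1.4255 [wait]  ⇒ S*(1)=-
t_0: node(0,0) S=135.7000 payoff=0.0000 vs cont=4.4786 → 4.4786 [wait]  ⇒ S*(0)=-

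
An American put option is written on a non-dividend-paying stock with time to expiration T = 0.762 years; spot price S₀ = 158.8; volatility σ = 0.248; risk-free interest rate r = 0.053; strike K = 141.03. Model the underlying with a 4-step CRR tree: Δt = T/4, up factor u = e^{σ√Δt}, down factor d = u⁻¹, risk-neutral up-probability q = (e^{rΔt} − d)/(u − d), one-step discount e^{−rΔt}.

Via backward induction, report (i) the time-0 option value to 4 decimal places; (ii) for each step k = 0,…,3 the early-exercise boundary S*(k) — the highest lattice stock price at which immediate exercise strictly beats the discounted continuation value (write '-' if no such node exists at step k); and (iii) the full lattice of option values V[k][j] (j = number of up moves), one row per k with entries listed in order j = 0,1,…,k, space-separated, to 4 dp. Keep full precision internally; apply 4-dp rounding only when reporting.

Δt=0.19050, u=1.11432, d=0.89741, q=0.51975, disc=e^(-rΔt)=0.98995
k=4 terminal: V=max(K-S,0) → 38.0356 13.1414 0.0000 0.0000 0.0000
k=3: j=0 S=114.7685 intr=26.2615 cont=24.8448 V=26.2615[EX]; j=1 S=142.5087 intr=0.0000 cont=6.2478 V=6.2478[hold]; j=2 S=176.9537 intr=0.0000 cont=0.0000 V=0.0000[hold]; j=3 S=219.7244 intr=0.0000 cont=0.0000 V=0.0000[hold]  S*(3)=114.7685
k=2: j=0 S=127.8886 intr=13.1414 cont=15.7001 V=15.7001[hold]; j=1 S=158.8000 intr=0.0000 cont=2.9704 V=2.9704[hold]; j=2 S=197.1828 intr=0.0000 cont=0.0000 V=0.0000[hold]  S*(2)=-
k=1: j=0 S=142.5087 intr=0.0000 cont=8.9926 V=8.9926[hold]; j=1 S=176.9537 intr=0.0000 cont=1.4122 V=1.4122[hold]  S*(1)=-
k=0: j=0 S=158.8000 intr=0.0000 cont=5.0019 V=5.0019[hold]  S*(0)=-

price = 5.0019
boundary = - - - 114.7685
tree:
5.0019
8.9926 1.4122
15.7001 2.9704 0.0000
26.2615 6.2478 0.0000 0.0000
38.0356 13.1414 0.0000 0.0000 0.0000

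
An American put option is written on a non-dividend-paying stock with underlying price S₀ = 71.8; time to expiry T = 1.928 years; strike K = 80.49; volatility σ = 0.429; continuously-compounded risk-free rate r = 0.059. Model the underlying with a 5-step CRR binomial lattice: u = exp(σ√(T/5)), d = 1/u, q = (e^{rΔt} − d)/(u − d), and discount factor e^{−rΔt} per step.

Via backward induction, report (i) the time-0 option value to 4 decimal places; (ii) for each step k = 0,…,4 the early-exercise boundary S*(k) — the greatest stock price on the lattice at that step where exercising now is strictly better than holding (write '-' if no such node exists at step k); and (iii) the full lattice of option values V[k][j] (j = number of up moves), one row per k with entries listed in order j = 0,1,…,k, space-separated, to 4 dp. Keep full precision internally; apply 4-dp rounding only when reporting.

price = 18.5335
boundary = - - 42.1441 32.2881 42.1441
tree:
18.5335
27.1960 9.9108
38.3459 16.2585 3.4150
48.2019 25.6970 6.6732 0.0000
55.7529 38.3459 13.0401 0.0000 0.0000
61.5380 48.2019 25.4814 0.0000 0.0000 0.0000

params: Δt=0.38560 u=1.30525 d=0.76614 q=0.47648 e^(-rΔt)=0.97751
t_5 payoffs: 61.5380 48.2019 25.4814 0.0000 0.0000 0.0000
t_4: node(4,0) S=24.7371 payoff=55.7529 vs cont=53.9424 → 55.7529 [stop]  node(4,1) S=42.1441 payoff=38.3459 vs cont=36.5354 → 38.3459 [stop]  node(4,2) S=71.8000 payoff=8.6900 vs cont=13.0401 → 13.0401 [wait]  node(4,3) S=122.3241 payoff=0.0000 vs cont=0.0000 → 0.0000 [wait]  node(4,4) S=208.4009 payoff=0.0000 vs cont=0.0000 → 0.0000 [wait]  ⇒ S*(4)=42.1441
t_3: node(3,0) S=32.2881 payoff=48.2019 vs cont=46.3914 → 48.2019 [stop]  node(3,1) S=55.0086 payoff=25.4814 vs cont=25.6970 → 25.6970 [wait]  node(3,2) S=93.7170 payoff=0.0000 vs cont=6.6732 → 6.6732 [wait]  node(3,3) S=159.6636 payoff=0.0000 vs cont=0.0000 → 0.0000 [wait]  ⇒ S*(3)=32.2881
t_2: node(2,0) S=42.1441 payoff=38.3459 vs cont=36.6358 → 38.3459 [stop]  node(2,1) S=71.8000 payoff=8.6900 vs cont=16.2585 → 16.2585 [wait]  node(2,2) S=122.3241 payoff=0.0000 vs cont=3.4150 → 3.4150 [wait]  ⇒ S*(2)=42.1441
t_1: node(1,0) S=55.0086 payoff=25.4814 vs cont=27.1960 → 27.1960 [wait]  node(1,1) S=93.7170 payoff=0.0000 vs cont=9.9108 → 9.9108 [wait]  ⇒ S*(1)=-
t_0: node(0,0) S=71.8000 payoff=8.6900 vs cont=18.5335 → 18.5335 [wait]  ⇒ S*(0)=-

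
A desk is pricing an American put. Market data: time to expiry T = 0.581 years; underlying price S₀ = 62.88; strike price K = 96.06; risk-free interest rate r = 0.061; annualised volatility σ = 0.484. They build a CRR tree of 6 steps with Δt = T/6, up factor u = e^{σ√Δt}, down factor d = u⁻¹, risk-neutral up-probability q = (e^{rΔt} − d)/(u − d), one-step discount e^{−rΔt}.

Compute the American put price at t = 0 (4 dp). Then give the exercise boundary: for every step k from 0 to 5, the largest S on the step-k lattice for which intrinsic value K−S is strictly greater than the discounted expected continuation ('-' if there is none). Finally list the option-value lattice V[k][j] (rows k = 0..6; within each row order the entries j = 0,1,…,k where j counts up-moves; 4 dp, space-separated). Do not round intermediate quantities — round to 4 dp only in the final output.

price = 33.6240
boundary = - 54.0882 62.8800 54.0882 62.8800 73.1008
tree:
33.6240
41.9718 25.0665
49.5343 33.1800 16.6555
56.0394 41.9718 24.0604 8.9027
61.6350 49.5343 33.1800 14.5557 2.9372
66.4483 56.0394 41.9718 22.9592 5.7040 0.0000
70.5885 61.6350 49.5343 33.1800 11.0770 0.0000 0.0000

Δt=0.09683  u=1.16254  d=0.86018  q=0.48201  discount=0.99411
step 6 (expiry): payoffs max(K−S,0) = 70.5885 61.6350 49.5343 33.1800 11.0770 0.0000 0.0000
step 5: (k=5,j=0): S=29.6117, (K−S)⁺=66.4483, hold=65.8825 ⇒ V=66.4483 exercise | (k=5,j=1): S=40.0206, (K−S)⁺=56.0394, hold=55.4737 ⇒ V=56.0394 exercise | (k=5,j=2): S=54.0882, (K−S)⁺=41.9718, hold=41.4060 ⇒ V=41.9718 exercise | (k=5,j=3): S=73.1008, (K−S)⁺=22.9592, hold=22.3934 ⇒ V=22.9592 exercise | (k=5,j=4): S=98.7965, (K−S)⁺=0.0000, hold=5.7040 ⇒ V=5.7040 continue | (k=5,j=5): S=133.5245, (K−S)⁺=0.0000, hold=0.0000 ⇒ V=0.0000 continue  boundary S*=73.1008
step 4: (k=4,j=0): S=34.4250, (K−S)⁺=61.6350, hold=61.0693 ⇒ V=61.6350 exercise | (k=4,j=1): S=46.5257, (K−S)⁺=49.5343, hold=48.9685 ⇒ V=49.5343 exercise | (k=4,j=2): S=62.8800, (K−S)⁺=33.1800, hold=32.6143 ⇒ V=33.1800 exercise | (k=4,j=3): S=84.9830, (K−S)⁺=11.0770, hold=14.5557 ⇒ V=14.5557 continue | (k=4,j=4): S=114.8554, (K−S)⁺=0.0000, hold=2.9372 ⇒ V=2.9372 continue  boundary S*=62.8800
step 3: (k=3,j=0): S=40.0206, (K−S)⁺=56.0394, hold=55.4737 ⇒ V=56.0394 exercise | (k=3,j=1): S=54.0882, (K−S)⁺=41.9718, hold=41.4060 ⇒ V=41.9718 exercise | (k=3,j=2): S=73.1008, (K−S)⁺=22.9592, hold=24.0604 ⇒ V=24.0604 continue | (k=3,j=3): S=98.7965, (K−S)⁺=0.0000, hold=8.9027 ⇒ V=8.9027 continue  boundary S*=54.0882
step 2: (k=2,j=0): S=46.5257, (K−S)⁺=49.5343, hold=48.9685 ⇒ V=49.5343 exercise | (k=2,j=1): S=62.8800, (K−S)⁺=33.1800, hold=33.1419 ⇒ V=33.1800 exercise | (k=2,j=2): S=84.9830, (K−S)⁺=11.0770, hold=16.6555 ⇒ V=16.6555 continue  boundary S*=62.8800
step 1: (k=1,j=0): S=54.0882, (K−S)⁺=41.9718, hold=41.4060 ⇒ V=41.9718 exercise | (k=1,j=1): S=73.1008, (K−S)⁺=22.9592, hold=25.0665 ⇒ V=25.0665 continue  boundary S*=54.0882
step 0: (k=0,j=0): S=62.8800, (K−S)⁺=33.1800, hold=33.6240 ⇒ V=33.6240 continue  boundary S*=-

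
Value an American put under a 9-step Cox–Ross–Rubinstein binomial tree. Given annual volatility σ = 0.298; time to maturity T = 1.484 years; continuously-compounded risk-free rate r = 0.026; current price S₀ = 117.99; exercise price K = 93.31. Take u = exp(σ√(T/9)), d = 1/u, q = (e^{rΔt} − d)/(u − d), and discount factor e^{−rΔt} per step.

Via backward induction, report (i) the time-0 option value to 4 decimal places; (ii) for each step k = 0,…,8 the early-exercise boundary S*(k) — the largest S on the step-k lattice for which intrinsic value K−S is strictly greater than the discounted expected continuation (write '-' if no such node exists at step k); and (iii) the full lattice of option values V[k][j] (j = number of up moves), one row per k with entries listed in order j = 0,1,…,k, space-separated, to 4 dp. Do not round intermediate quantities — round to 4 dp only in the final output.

Δt=0.16489  u=1.12863  d=0.88603  q=0.48749  discount=0.99572
step 9 (expiry): payoffs max(K−S,0) = 53.6028 42.7304 28.8811 11.2396 0.0000 0.0000 0.0000 0.0000 0.0000 0.0000
step 8: (k=8,j=0): S=44.8149, (K−S)⁺=48.4951, hold=48.0959 ⇒ V=48.4951 exercise | (k=8,j=1): S=57.0858, (K−S)⁺=36.2242, hold=35.8250 ⇒ V=36.2242 exercise | (k=8,j=2): S=72.7166, (K−S)⁺=20.5934, hold=20.1942 ⇒ V=20.5934 exercise | (k=8,j=3): S=92.6274, (K−S)⁺=0.6826, hold=5.7357 ⇒ V=5.7357 continue | (k=8,j=4): S=117.9900, (K−S)⁺=0.0000, hold=0.0000 ⇒ V=0.0000 continue | (k=8,j=5): S=150.2972, (K−S)⁺=0.0000, hold=0.0000 ⇒ V=0.0000 continue | (k=8,j=6): S=191.4505, (K−S)⁺=0.0000, hold=0.0000 ⇒ V=0.0000 continue | (k=8,j=7): S=243.8722, (K−S)⁺=0.0000, hold=0.0000 ⇒ V=0.0000 continue | (k=8,j=8): S=310.6476, (K−S)⁺=0.0000, hold=0.0000 ⇒ V=0.0000 continue  boundary S*=72.7166
step 7: (k=7,j=0): S=50.5796, (K−S)⁺=42.7304, hold=42.3312 ⇒ V=42.7304 exercise | (k=7,j=1): S=64.4289, (K−S)⁺=28.8811, hold=28.4819 ⇒ V=28.8811 exercise | (k=7,j=2): S=82.0704, (K−S)⁺=11.2396, hold=13.2932 ⇒ V=13.2932 continue | (k=7,j=3): S=104.5424, (K−S)⁺=0.0000, hold=2.9270 ⇒ V=2.9270 continue | (k=7,j=4): S=133.1674, (K−S)⁺=0.0000, hold=0.0000 ⇒ V=0.0000 continue | (k=7,j=5): S=169.6304, (K−S)⁺=0.0000, hold=0.0000 ⇒ V=0.0000 continue | (k=7,j=6): S=216.0775, (K−S)⁺=0.0000, hold=0.0000 ⇒ V=0.0000 continue | (k=7,j=7): S=275.2423, (K−S)⁺=0.0000, hold=0.0000 ⇒ V=0.0000 continue  boundary S*=64.4289
step 6: (k=6,j=0): S=57.0858, (K−S)⁺=36.2242, hold=35.8250 ⇒ V=36.2242 exercise | (k=6,j=1): S=72.7166, (K−S)⁺=20.5934, hold=21.1910 ⇒ V=21.1910 continue | (k=6,j=2): S=92.6274, (K−S)⁺=0.6826, hold=8.2045 ⇒ V=8.2045 continue | (k=6,j=3): S=117.9900, (K−S)⁺=0.0000, hold=1.4937 ⇒ V=1.4937 continue | (k=6,j=4): S=150.2972, (K−S)⁺=0.0000, hold=0.0000 ⇒ V=0.0000 continue | (k=6,j=5): S=191.4505, (K−S)⁺=0.0000, hold=0.0000 ⇒ V=0.0000 continue | (k=6,j=6): S=243.8722, (K−S)⁺=0.0000, hold=0.0000 ⇒ V=0.0000 continue  boundary S*=57.0858
step 5: (k=5,j=0): S=64.4289, (K−S)⁺=28.8811, hold=28.7720 ⇒ V=28.8811 exercise | (k=5,j=1): S=82.0704, (K−S)⁺=11.2396, hold=14.7966 ⇒ V=14.7966 continue | (k=5,j=2): S=104.5424, (K−S)⁺=0.0000, hold=4.9119 ⇒ V=4.9119 continue | (k=5,j=3): S=133.1674, (K−S)⁺=0.0000, hold=0.7623 ⇒ V=0.7623 continue | (k=5,j=4): S=169.6304, (K−S)⁺=0.0000, hold=0.0000 ⇒ V=0.0000 continue | (k=5,j=5): S=216.0775, (K−S)⁺=0.0000, hold=0.0000 ⇒ V=0.0000 continue  boundary S*=64.4289
step 4: (k=4,j=0): S=72.7166, (K−S)⁺=20.5934, hold=21.9208 ⇒ V=21.9208 continue | (k=4,j=1): S=92.6274, (K−S)⁺=0.6826, hold=9.9352 ⇒ V=9.9352 continue | (k=4,j=2): S=117.9900, (K−S)⁺=0.0000, hold=2.8766 ⇒ V=2.8766 continue | (k=4,j=3): S=150.2972, (K−S)⁺=0.0000, hold=0.3890 ⇒ V=0.3890 continue | (k=4,j=4): S=191.4505, (K−S)⁺=0.0000, hold=0.0000 ⇒ V=0.0000 continue  boundary S*=-
step 3: (k=3,j=0): S=82.0704, (K−S)⁺=11.2396, hold=16.0091 ⇒ V=16.0091 continue | (k=3,j=1): S=104.5424, (K−S)⁺=0.0000, hold=6.4664 ⇒ V=6.4664 continue | (k=3,j=2): S=133.1674, (K−S)⁺=0.0000, hold=1.6568 ⇒ V=1.6568 continue | (k=3,j=3): S=169.6304, (K−S)⁺=0.0000, hold=0.1985 ⇒ V=0.1985 continue  boundary S*=-
step 2: (k=2,j=0): S=92.6274, (K−S)⁺=0.6826, hold=11.3085 ⇒ V=11.3085 continue | (k=2,j=1): S=117.9900, (K−S)⁺=0.0000, hold=4.1041 ⇒ V=4.1041 continue | (k=2,j=2): S=150.2972, (K−S)⁺=0.0000, hold=0.9418 ⇒ V=0.9418 continue  boundary S*=-
step 1: (k=1,j=0): S=104.5424, (K−S)⁺=0.0000, hold=7.7631 ⇒ V=7.7631 continue | (k=1,j=1): S=133.1674, (K−S)⁺=0.0000, hold=2.5516 ⇒ V=2.5516 continue  boundary S*=-
step 0: (k=0,j=0): S=117.9900, (K−S)⁺=0.0000, hold=5.2001 ⇒ V=5.2001 continue  boundary S*=-

price = 5.2001
boundary = - - - - - 64.4289 57.0858 64.4289 72.7166
tree:
5.2001
7.7631 2.5516
11.3085 4.1041 0.9418
16.0091 6.4664 1.6568 0.1985
21.9208 9.9352 2.8766 0.3890 0.0000
28.8811 14.7966 4.9119 0.7623 0.0000 0.0000
36.2242 21.1910 8.2045 1.4937 0.0000 0.0000 0.0000
42.7304 28.8811 13.2932 2.9270 0.0000 0.0000 0.0000 0.0000
48.4951 36.2242 20.5934 5.7357 0.0000 0.0000 0.0000 0.0000 0.0000
53.6028 42.7304 28.8811 11.2396 0.0000 0.0000 0.0000 0.0000 0.0000 0.0000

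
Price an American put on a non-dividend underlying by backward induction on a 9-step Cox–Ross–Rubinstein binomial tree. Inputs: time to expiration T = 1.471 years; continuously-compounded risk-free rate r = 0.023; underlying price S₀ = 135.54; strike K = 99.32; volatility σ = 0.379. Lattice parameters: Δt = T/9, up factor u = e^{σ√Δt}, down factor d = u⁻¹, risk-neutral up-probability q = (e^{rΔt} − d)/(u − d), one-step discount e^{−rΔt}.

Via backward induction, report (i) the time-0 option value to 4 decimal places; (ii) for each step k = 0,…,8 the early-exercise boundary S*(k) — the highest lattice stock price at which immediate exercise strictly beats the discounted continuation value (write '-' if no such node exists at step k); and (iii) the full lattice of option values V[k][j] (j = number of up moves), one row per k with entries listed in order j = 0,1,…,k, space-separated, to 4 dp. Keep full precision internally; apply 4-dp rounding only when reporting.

price = 7.2540
boundary = - - - - - - 54.0510 63.0010 73.4331
tree:
7.2540
10.5975 3.6016
15.1189 5.6644 1.3413
20.9815 8.7337 2.3035 0.2842
28.1930 13.1459 3.9071 0.5424 0.0000
36.4916 19.2083 6.5232 1.0351 0.0000 0.0000
45.2690 27.0418 10.6685 1.9753 0.0000 0.0000 0.0000
52.9476 36.3190 16.9621 3.7695 0.0000 0.0000 0.0000 0.0000
59.5353 45.2690 25.8869 7.1934 0.0000 0.0000 0.0000 0.0000 0.0000
65.1872 52.9476 36.3190 13.7275 0.0000 0.0000 0.0000 0.0000 0.0000 0.0000

params: Δt=0.16344 u=1.16559 d=0.85794 q=0.47401 e^(-rΔt)=0.99625
t_9 payoffs: 65.1872 52.9476 36.3190 13.7275 0.0000 0.0000 0.0000 0.0000 0.0000 0.0000
t_8: node(8,0) S=39.7847 payoff=59.5353 vs cont=59.1627 → 59.5353 [stop]  node(8,1) S=54.0510 payoff=45.2690 vs cont=44.8963 → 45.2690 [stop]  node(8,2) S=73.4331 payoff=25.8869 vs cont=25.5143 → 25.8869 [stop]  node(8,3) S=99.7653 payoff=0.0000 vs cont=7.1934 → 7.1934 [wait]  node(8,4) S=135.5400 payoff=0.0000 vs cont=0.0000 → 0.0000 [wait]  node(8,5) S=184.1431 payoff=0.0000 vs cont=0.0000 → 0.0000 [wait]  node(8,6) S=250.1746 payoff=0.0000 vs cont=0.0000 → 0.0000 [wait]  node(8,7) S=339.8844 payoff=0.0000 vs cont=0.0000 → 0.0000 [wait]  node(8,8) S=461.7630 payoff=0.0000 vs cont=0.0000 → 0.0000 [wait]  ⇒ S*(8)=73.4331
t_7: node(7,0) S=46.3724 payoff=52.9476 vs cont=52.5749 → 52.9476 [stop]  node(7,1) S=63.0010 payoff=36.3190 vs cont=35.9463 → 36.3190 [stop]  node(7,2) S=85.5925 payoff=13.7275 vs cont=16.9621 → 16.9621 [wait]  node(7,3) S=116.2850 payoff=0.0000 vs cont=3.7695 → 3.7695 [wait]  node(7,4) S=157.9834 payoff=0.0000 vs cont=0.0000 → 0.0000 [wait]  node(7,5) S=214.6344 payoff=0.0000 vs cont=0.0000 → 0.0000 [wait]  node(7,6) S=291.5998 payoff=0.0000 vs cont=0.0000 → 0.0000 [wait]  node(7,7) S=396.1641 payoff=0.0000 vs cont=0.0000 → 0.0000 [wait]  ⇒ S*(7)=63.0010
t_6: node(6,0) S=54.0510 payoff=45.2690 vs cont=44.8963 → 45.2690 [stop]  node(6,1) S=73.4331 payoff=25.8869 vs cont=27.0418 → 27.0418 [wait]  node(6,2) S=99.7653 payoff=0.0000 vs cont=10.6685 → 10.6685 [wait]  node(6,3) S=135.5400 payoff=0.0000 vs cont=1.9753 → 1.9753 [wait]  node(6,4) S=184.1431 payoff=0.0000 vs cont=0.0000 → 0.0000 [wait]  node(6,5) S=250.1746 payoff=0.0000 vs cont=0.0000 → 0.0000 [wait]  node(6,6) S=339.8844 payoff=0.0000 vs cont=0.0000 → 0.0000 [wait]  ⇒ S*(6)=54.0510
t_5: node(5,0) S=63.0010 payoff=36.3190 vs cont=36.4916 → 36.4916 [wait]  node(5,1) S=85.5925 payoff=13.7275 vs cont=19.2083 → 19.2083 [wait]  node(5,2) S=116.2850 payoff=0.0000 vs cont=6.5232 → 6.5232 [wait]  node(5,3) S=157.9834 payoff=0.0000 vs cont=1.0351 → 1.0351 [wait]  node(5,4) S=214.6344 payoff=0.0000 vs cont=0.0000 → 0.0000 [wait]  node(5,5) S=291.5998 payoff=0.0000 vs cont=0.0000 → 0.0000 [wait]  ⇒ S*(5)=-
t_4: node(4,0) S=73.4331 payoff=25.8869 vs cont=28.1930 → 28.1930 [wait]  node(4,1) S=99.7653 payoff=0.0000 vs cont=13.1459 → 13.1459 [wait]  node(4,2) S=135.5400 payoff=0.0000 vs cont=3.9071 → 3.9071 [wait]  node(4,3) S=184.1431 payoff=0.0000 vs cont=0.5424 → 0.5424 [wait]  node(4,4) S=250.1746 payoff=0.0000 vs cont=0.0000 → 0.0000 [wait]  ⇒ S*(4)=-
t_3: node(3,0) S=85.5925 payoff=13.7275 vs cont=20.9815 → 20.9815 [wait]  node(3,1) S=116.2850 payoff=0.0000 vs cont=8.7337 → 8.7337 [wait]  node(3,2) S=157.9834 payoff=0.0000 vs cont=2.3035 → 2.3035 [wait]  node(3,3) S=214.6344 payoff=0.0000 vs cont=0.2842 → 0.2842 [wait]  ⇒ S*(3)=-
t_2: node(2,0) S=99.7653 payoff=0.0000 vs cont=15.1189 → 15.1189 [wait]  node(2,1) S=135.5400 payoff=0.0000 vs cont=5.6644 → 5.6644 [wait]  node(2,2) S=184.1431 payoff=0.0000 vs cont=1.3413 → 1.3413 [wait]  ⇒ S*(2)=-
t_1: node(1,0) S=116.2850 payoff=0.0000 vs cont=10.5975 → 10.5975 [wait]  node(1,1) S=157.9834 payoff=0.0000 vs cont=3.6016 → 3.6016 [wait]  ⇒ S*(1)=-
t_0: node(0,0) S=135.5400 payoff=0.0000 vs cont=7.2540 → 7.2540 [wait]  ⇒ S*(0)=-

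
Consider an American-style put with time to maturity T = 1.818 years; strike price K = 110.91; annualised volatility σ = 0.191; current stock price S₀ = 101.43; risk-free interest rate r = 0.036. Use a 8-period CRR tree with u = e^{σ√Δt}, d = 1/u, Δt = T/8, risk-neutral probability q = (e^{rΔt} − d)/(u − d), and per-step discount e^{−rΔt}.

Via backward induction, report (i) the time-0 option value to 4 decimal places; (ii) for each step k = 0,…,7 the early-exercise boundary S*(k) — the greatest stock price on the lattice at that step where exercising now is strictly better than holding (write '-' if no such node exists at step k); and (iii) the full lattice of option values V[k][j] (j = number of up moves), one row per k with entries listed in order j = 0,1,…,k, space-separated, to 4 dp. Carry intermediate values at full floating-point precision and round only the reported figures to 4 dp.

params: Δt=0.22725 u=1.09533 d=0.91297 q=0.52230 e^(-rΔt)=0.99185
t_8 payoffs: 61.9521 52.1735 40.4416 26.3665 9.4800 0.0000 0.0000 0.0000 0.0000
t_7: node(7,0) S=53.6248 payoff=57.2852 vs cont=56.3816 → 57.2852 [stop]  node(7,1) S=64.3356 payoff=46.5744 vs cont=45.6707 → 46.5744 [stop]  node(7,2) S=77.1858 payoff=33.7242 vs cont=32.8205 → 33.7242 [stop]  node(7,3) S=92.6027 payoff=18.3073 vs cont=17.4037 → 18.3073 [stop]  node(7,4) S=111.0988 payoff=0.0000 vs cont=4.4917 → 4.4917 [wait]  node(7,5) S=133.2893 payoff=0.0000 vs cont=0.0000 → 0.0000 [wait]  node(7,6) S=159.9121 payoff=0.0000 vs cont=0.0000 → 0.0000 [wait]  node(7,7) S=191.8525 payoff=0.0000 vs cont=0.0000 → 0.0000 [wait]  ⇒ S*(7)=92.6027
t_6: node(6,0) S=58.7365 payoff=52.1735 vs cont=51.2698 → 52.1735 [stop]  node(6,1) S=70.4684 payoff=40.4416 vs cont=39.5379 → 40.4416 [stop]  node(6,2) S=84.5435 payoff=26.3665 vs cont=25.4628 → 26.3665 [stop]  node(6,3) S=101.4300 payoff=9.4800 vs cont=11.0011 → 11.0011 [wait]  node(6,4) S=121.6893 payoff=0.0000 vs cont=2.1282 → 2.1282 [wait]  node(6,5) S=145.9952 payoff=0.0000 vs cont=0.0000 → 0.0000 [wait]  node(6,6) S=175.1558 payoff=0.0000 vs cont=0.0000 → 0.0000 [wait]  ⇒ S*(6)=84.5435
t_5: node(5,0) S=64.3356 payoff=46.5744 vs cont=45.6707 → 46.5744 [stop]  node(5,1) S=77.1858 payoff=33.7242 vs cont=32.8205 → 33.7242 [stop]  node(5,2) S=92.6027 payoff=18.3073 vs cont=18.1917 → 18.3073 [stop]  node(5,3) S=111.0988 payoff=0.0000 vs cont=6.3149 → 6.3149 [wait]  node(5,4) S=133.2893 payoff=0.0000 vs cont=1.0084 → 1.0084 [wait]  node(5,5) S=159.9121 payoff=0.0000 vs cont=0.0000 → 0.0000 [wait]  ⇒ S*(5)=92.6027
t_4: node(4,0) S=70.4684 payoff=40.4416 vs cont=39.5379 → 40.4416 [stop]  node(4,1) S=84.5435 payoff=26.3665 vs cont=25.4628 → 26.3665 [stop]  node(4,2) S=101.4300 payoff=9.4800 vs cont=11.9456 → 11.9456 [wait]  node(4,3) S=121.6893 payoff=0.0000 vs cont=3.5144 → 3.5144 [wait]  node(4,4) S=145.9952 payoff=0.0000 vs cont=0.4778 → 0.4778 [wait]  ⇒ S*(4)=84.5435
t_3: node(3,0) S=77.1858 payoff=33.7242 vs cont=32.8205 → 33.7242 [stop]  node(3,1) S=92.6027 payoff=18.3073 vs cont=18.6810 → 18.6810 [wait]  node(3,2) S=111.0988 payoff=0.0000 vs cont=7.4805 → 7.4805 [wait]  node(3,3) S=133.2893 payoff=0.0000 vs cont=1.9127 → 1.9127 [wait]  ⇒ S*(3)=77.1858
t_2: node(2,0) S=84.5435 payoff=26.3665 vs cont=25.6564 → 26.3665 [stop]  node(2,1) S=101.4300 payoff=9.4800 vs cont=12.7264 → 12.7264 [wait]  node(2,2) S=121.6893 payoff=0.0000 vs cont=4.5352 → 4.5352 [wait]  ⇒ S*(2)=84.5435
t_1: node(1,0) S=92.6027 payoff=18.3073 vs cont=19.0855 → 19.0855 [wait]  node(1,1) S=111.0988 payoff=0.0000 vs cont=8.3793 → 8.3793 [wait]  ⇒ S*(1)=-
t_0: node(0,0) S=101.4300 payoff=9.4800 vs cont=13.3837 → 13.3837 [wait]  ⇒ S*(0)=-

price = 13.3837
boundary = - - 84.5435 77.1858 84.5435 92.6027 84.5435 92.6027
tree:
13.3837
19.0855 8.3793
26.3665 12.7264 4.5352
33.7242 18.6810 7.4805 1.9127
40.4416 26.3665 11.9456 3.5144 0.4778
46.5744 33.7242 18.3073 6.3149 1.0084 0.0000
52.1735 40.4416 26.3665 11.0011 2.1282 0.0000 0.0000
57.2852 46.5744 33.7242 18.3073 4.4917 0.0000 0.0000 0.0000
61.9521 52.1735 40.4416 26.3665 9.4800 0.0000 0.0000 0.0000 0.0000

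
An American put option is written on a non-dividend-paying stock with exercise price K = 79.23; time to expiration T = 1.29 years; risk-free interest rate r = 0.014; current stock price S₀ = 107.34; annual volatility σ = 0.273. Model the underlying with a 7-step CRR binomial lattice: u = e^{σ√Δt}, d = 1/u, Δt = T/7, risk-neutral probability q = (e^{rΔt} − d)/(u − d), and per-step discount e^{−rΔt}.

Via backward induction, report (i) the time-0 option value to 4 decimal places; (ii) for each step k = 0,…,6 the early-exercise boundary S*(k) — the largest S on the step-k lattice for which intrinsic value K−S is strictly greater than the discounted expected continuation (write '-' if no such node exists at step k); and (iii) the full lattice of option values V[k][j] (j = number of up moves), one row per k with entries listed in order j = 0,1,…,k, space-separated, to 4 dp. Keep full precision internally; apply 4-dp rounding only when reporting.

Δt=0.18429, u=1.12434, d=0.88941, q=0.48173, disc=e^(-rΔt)=0.99742
k=7 terminal: V=max(K-S,0) → 31.9713 19.4885 3.7085 0.0000 0.0000 0.0000 0.0000 0.0000
k=6: j=0 S=53.1348 intr=26.0952 cont=25.8910 V=26.0952[EX]; j=1 S=67.1697 intr=12.0603 cont=11.8562 V=12.0603[EX]; j=2 S=84.9117 intr=0.0000 cont=1.9171 V=1.9171[hold]; j=3 S=107.3400 intr=0.0000 cont=0.0000 V=0.0000[hold]; j=4 S=135.6925 intr=0.0000 cont=0.0000 V=0.0000[hold]; j=5 S=171.5339 intr=0.0000 cont=0.0000 V=0.0000[hold]; j=6 S=216.8423 intr=0.0000 cont=0.0000 V=0.0000[hold]  S*(6)=67.1697
k=5: j=0 S=59.7415 intr=19.4885 cont=19.2843 V=19.4885[EX]; j=1 S=75.5215 intr=3.7085 cont=7.1555 V=7.1555[hold]; j=2 S=95.4695 intr=0.0000 cont=0.9910 V=0.9910[hold]; j=3 S=120.6865 intr=0.0000 cont=0.0000 V=0.0000[hold]; j=4 S=152.5643 intr=0.0000 cont=0.0000 V=0.0000[hold]; j=5 S=192.8621 intr=0.0000 cont=0.0000 V=0.0000[hold]  S*(5)=59.7415
k=4: j=0 S=67.1697 intr=12.0603 cont=13.5124 V=13.5124[hold]; j=1 S=84.9117 intr=0.0000 cont=4.1751 V=4.1751[hold]; j=2 S=107.3400 intr=0.0000 cont=0.5123 V=0.5123[hold]; j=3 S=135.6925 intr=0.0000 cont=0.0000 V=0.0000[hold]; j=4 S=171.5339 intr=0.0000 cont=0.0000 V=0.0000[hold]  S*(4)=-
k=3: j=0 S=75.5215 intr=3.7085 cont=8.9911 V=8.9911[hold]; j=1 S=95.4695 intr=0.0000 cont=2.4044 V=2.4044[hold]; j=2 S=120.6865 intr=0.0000 cont=0.2648 V=0.2648[hold]; j=3 S=152.5643 intr=0.0000 cont=0.0000 V=0.0000[hold]  S*(3)=-
k=2: j=0 S=84.9117 intr=0.0000 cont=5.8031 V=5.8031[hold]; j=1 S=107.3400 intr=0.0000 cont=1.3701 V=1.3701[hold]; j=2 S=135.6925 intr=0.0000 cont=0.1369 V=0.1369[hold]  S*(2)=-
k=1: j=0 S=95.4695 intr=0.0000 cont=3.6582 V=3.6582[hold]; j=1 S=120.6865 intr=0.0000 cont=0.7741 V=0.7741[hold]  S*(1)=-
k=0: j=0 S=107.3400 intr=0.0000 cont=2.2629 V=2.2629[hold]  S*(0)=-

price = 2.2629
boundary = - - - - - 59.7415 67.1697
tree:
2.2629
3.6582 0.7741
5.8031 1.3701 0.1369
8.9911 2.4044 0.2648 0.0000
13.5124 4.1751 0.5123 0.0000 0.0000
19.4885 7.1555 0.9910 0.0000 0.0000 0.0000
26.0952 12.0603 1.9171 0.0000 0.0000 0.0000 0.0000
31.9713 19.4885 3.7085 0.0000 0.0000 0.0000 0.0000 0.0000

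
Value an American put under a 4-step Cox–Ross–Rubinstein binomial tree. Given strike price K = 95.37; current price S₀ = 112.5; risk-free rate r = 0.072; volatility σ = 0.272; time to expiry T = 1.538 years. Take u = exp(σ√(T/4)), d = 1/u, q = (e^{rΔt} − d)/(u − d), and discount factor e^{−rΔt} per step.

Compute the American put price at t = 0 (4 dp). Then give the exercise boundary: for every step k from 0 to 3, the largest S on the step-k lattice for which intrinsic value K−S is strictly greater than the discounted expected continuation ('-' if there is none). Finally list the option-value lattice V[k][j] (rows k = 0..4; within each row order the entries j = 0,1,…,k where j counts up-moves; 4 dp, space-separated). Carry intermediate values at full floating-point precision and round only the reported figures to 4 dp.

Δt=0.38450, u=1.18372, d=0.84479, q=0.54076, disc=e^(-rΔt)=0.97270
k=4 terminal: V=max(K-S,0) → 38.0697 15.0813 0.0000 0.0000 0.0000
k=3: j=0 S=67.8275 intr=27.5425 cont=24.9385 V=27.5425[EX]; j=1 S=95.0394 intr=0.3306 cont=6.7369 V=6.7369[hold]; j=2 S=133.1685 intr=0.0000 cont=0.0000 V=0.0000[hold]; j=3 S=186.5947 intr=0.0000 cont=0.0000 V=0.0000[hold]  S*(3)=67.8275
k=2: j=0 S=80.2887 intr=15.0813 cont=15.8469 V=15.8469[hold]; j=1 S=112.5000 intr=0.0000 cont=3.0094 V=3.0094[hold]; j=2 S=157.6342 intr=0.0000 cont=0.0000 V=0.0000[hold]  S*(2)=-
k=1: j=0 S=95.0394 intr=0.3306 cont=8.6618 V=8.6618[hold]; j=1 S=133.1685 intr=0.0000 cont=1.3443 V=1.3443[hold]  S*(1)=-
k=0: j=0 S=112.5000 intr=0.0000 cont=4.5763 V=4.5763[hold]  S*(0)=-

price = 4.5763
boundary = - - - 67.8275
tree:
4.5763
8.6618 1.3443
15.8469 3.0094 0.0000
27.5425 6.7369 0.0000 0.0000
38.0697 15.0813 0.0000 0.0000 0.0000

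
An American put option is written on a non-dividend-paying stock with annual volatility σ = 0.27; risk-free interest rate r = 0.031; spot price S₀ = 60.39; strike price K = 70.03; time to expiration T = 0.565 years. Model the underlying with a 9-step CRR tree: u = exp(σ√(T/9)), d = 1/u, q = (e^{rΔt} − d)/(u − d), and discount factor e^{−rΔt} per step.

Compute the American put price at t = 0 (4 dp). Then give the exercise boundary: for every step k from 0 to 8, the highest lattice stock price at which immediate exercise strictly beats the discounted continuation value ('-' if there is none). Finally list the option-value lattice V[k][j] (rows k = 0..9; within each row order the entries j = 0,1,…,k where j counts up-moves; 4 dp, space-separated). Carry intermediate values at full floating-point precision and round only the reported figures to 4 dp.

params: Δt=0.06278 u=1.06999 d=0.93459 q=0.49748 e^(-rΔt)=0.99806
t_9 payoffs: 37.1792 32.4198 26.9709 20.7325 13.5903 5.4133 0.0000 0.0000 0.0000 0.0000
t_8: node(8,0) S=35.1500 payoff=34.8800 vs cont=34.7438 → 34.8800 [stop]  node(8,1) S=40.2425 payoff=29.7875 vs cont=29.6513 → 29.7875 [stop]  node(8,2) S=46.0729 payoff=23.9571 vs cont=23.8210 → 23.9571 [stop]  node(8,3) S=52.7479 payoff=17.2821 vs cont=17.1460 → 17.2821 [stop]  node(8,4) S=60.3900 payoff=9.6400 vs cont=9.5038 → 9.6400 [stop]  node(8,5) S=69.1393 payoff=0.8907 vs cont=2.7150 → 2.7150 [wait]  node(8,6) S=79.1562 payoff=0.0000 vs cont=0.0000 → 0.0000 [wait]  node(8,7) S=90.6243 payoff=0.0000 vs cont=0.0000 → 0.0000 [wait]  node(8,8) S=103.7539 payoff=0.0000 vs cont=0.0000 → 0.0000 [wait]  ⇒ S*(8)=60.3900
t_7: node(7,0) S=37.6102 payoff=32.4198 vs cont=32.2837 → 32.4198 [stop]  node(7,1) S=43.0591 payoff=26.9709 vs cont=26.8347 → 26.9709 [stop]  node(7,2) S=49.2975 payoff=20.7325 vs cont=20.5963 → 20.7325 [stop]  node(7,3) S=56.4397 payoff=13.5903 vs cont=13.4541 → 13.5903 [stop]  node(7,4) S=64.6167 payoff=5.4133 vs cont=6.1829 → 6.1829 [wait]  node(7,5) S=73.9784 payoff=0.0000 vs cont=1.3617 → 1.3617 [wait]  node(7,6) S=84.6964 payoff=0.0000 vs cont=0.0000 → 0.0000 [wait]  node(7,7) S=96.9672 payoff=0.0000 vs cont=0.0000 → 0.0000 [wait]  ⇒ S*(7)=56.4397
t_6: node(6,0) S=40.2425 payoff=29.7875 vs cont=29.6513 → 29.7875 [stop]  node(6,1) S=46.0729 payoff=23.9571 vs cont=23.8210 → 23.9571 [stop]  node(6,2) S=52.7479 payoff=17.2821 vs cont=17.1460 → 17.2821 [stop]  node(6,3) S=60.3900 payoff=9.6400 vs cont=9.8860 → 9.8860 [wait]  node(6,4) S=69.1393 payoff=0.8907 vs cont=3.7771 → 3.7771 [wait]  node(6,5) S=79.1562 payoff=0.0000 vs cont=0.6829 → 0.6829 [wait]  node(6,6) S=90.6243 payoff=0.0000 vs cont=0.0000 → 0.0000 [wait]  ⇒ S*(6)=52.7479
t_5: node(5,0) S=43.0591 payoff=26.9709 vs cont=26.8347 → 26.9709 [stop]  node(5,1) S=49.2975 payoff=20.7325 vs cont=20.5963 → 20.7325 [stop]  node(5,2) S=56.4397 payoff=13.5903 vs cont=13.5762 → 13.5903 [stop]  node(5,3) S=64.6167 payoff=5.4133 vs cont=6.8336 → 6.8336 [wait]  node(5,4) S=73.9784 payoff=0.0000 vs cont=2.2335 → 2.2335 [wait]  node(5,5) S=84.6964 payoff=0.0000 vs cont=0.3425 → 0.3425 [wait]  ⇒ S*(5)=56.4397
t_4: node(4,0) S=46.0729 payoff=23.9571 vs cont=23.8210 → 23.9571 [stop]  node(4,1) S=52.7479 payoff=17.2821 vs cont=17.1460 → 17.2821 [stop]  node(4,2) S=60.3900 payoff=9.6400 vs cont=10.2091 → 10.2091 [wait]  node(4,3) S=69.1393 payoff=0.8907 vs cont=4.5363 → 4.5363 [wait]  node(4,4) S=79.1562 payoff=0.0000 vs cont=1.2902 → 1.2902 [wait]  ⇒ S*(4)=52.7479
t_3: node(3,0) S=49.2975 payoff=20.7325 vs cont=20.5963 → 20.7325 [stop]  node(3,1) S=56.4397 payoff=13.5903 vs cont=13.7366 → 13.7366 [wait]  node(3,2) S=64.6167 payoff=5.4133 vs cont=7.3726 → 7.3726 [wait]  node(3,3) S=73.9784 payoff=0.0000 vs cont=2.9158 → 2.9158 [wait]  ⇒ S*(3)=49.2975
t_2: node(2,0) S=52.7479 payoff=17.2821 vs cont=17.2186 → 17.2821 [stop]  node(2,1) S=60.3900 payoff=9.6400 vs cont=10.5501 → 10.5501 [wait]  node(2,2) S=69.1393 payoff=0.8907 vs cont=5.1454 → 5.1454 [wait]  ⇒ S*(2)=52.7479
t_1: node(1,0) S=56.4397 payoff=13.5903 vs cont=13.9060 → 13.9060 [wait]  node(1,1) S=64.6167 payoff=5.4133 vs cont=7.8461 → 7.8461 [wait]  ⇒ S*(1)=-
t_0: node(0,0) S=60.3900 payoff=9.6400 vs cont=10.8701 → 10.8701 [wait]  ⇒ S*(0)=-

price = 10.8701
boundary = - - 52.7479 49.2975 52.7479 56.4397 52.7479 56.4397 60.3900
tree:
10.8701
13.9060 7.8461
17.2821 10.5501 5.1454
20.7325 13.7366 7.3726 2.9158
23.9571 17.2821 10.2091 4.5363 1.2902
26.9709 20.7325 13.5903 6.8336 2.2335 0.3425
29.7875 23.9571 17.2821 9.8860 3.7771 0.6829 0.0000
32.4198 26.9709 20.7325 13.5903 6.1829 1.3617 0.0000 0.0000
34.8800 29.7875 23.9571 17.2821 9.6400 2.7150 0.0000 0.0000 0.0000
37.1792 32.4198 26.9709 20.7325 13.5903 5.4133 0.0000 0.0000 0.0000 0.0000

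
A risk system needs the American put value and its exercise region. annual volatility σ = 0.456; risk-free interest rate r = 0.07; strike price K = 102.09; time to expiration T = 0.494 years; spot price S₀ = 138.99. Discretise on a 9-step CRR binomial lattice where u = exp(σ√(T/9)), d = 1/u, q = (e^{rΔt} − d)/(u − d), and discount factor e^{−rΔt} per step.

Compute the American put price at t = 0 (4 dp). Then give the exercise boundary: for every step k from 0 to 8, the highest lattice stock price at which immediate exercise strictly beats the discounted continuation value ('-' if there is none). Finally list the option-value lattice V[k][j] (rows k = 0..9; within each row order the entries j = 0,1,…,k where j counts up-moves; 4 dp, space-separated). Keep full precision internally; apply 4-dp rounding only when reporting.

Δt=0.05489, u=1.11275, d=0.89868, q=0.49130, disc=e^(-rΔt)=0.99617
k=9 terminal: V=max(K-S,0) → 48.9515 36.2934 20.6200 1.2130 0.0000 0.0000 0.0000 0.0000 0.0000 0.0000
k=8: j=0 S=59.1298 intr=42.9602 cont=42.5687 V=42.9602[EX]; j=1 S=73.2151 intr=28.8749 cont=28.4834 V=28.8749[EX]; j=2 S=90.6557 intr=11.4343 cont=11.0428 V=11.4343[EX]; j=3 S=112.2507 intr=0.0000 cont=0.6147 V=0.6147[hold]; j=4 S=138.9900 intr=0.0000 cont=0.0000 V=0.0000[hold]; j=5 S=172.0988 intr=0.0000 cont=0.0000 V=0.0000[hold]; j=6 S=213.0945 intr=0.0000 cont=0.0000 V=0.0000[hold]; j=7 S=263.8557 intr=0.0000 cont=0.0000 V=0.0000[hold]; j=8 S=326.7088 intr=0.0000 cont=0.0000 V=0.0000[hold]  S*(8)=90.6557
k=7: j=0 S=65.7966 intr=36.2934 cont=35.9019 V=36.2934[EX]; j=1 S=81.4700 intr=20.6200 cont=20.2285 V=20.6200[EX]; j=2 S=100.8770 intr=1.2130 cont=6.0952 V=6.0952[hold]; j=3 S=124.9069 intr=0.0000 cont=0.3115 V=0.3115[hold]; j=4 S=154.6610 intr=0.0000 cont=0.0000 V=0.0000[hold]; j=5 S=191.5028 intr=0.0000 cont=0.0000 V=0.0000[hold]; j=6 S=237.1206 intr=0.0000 cont=0.0000 V=0.0000[hold]; j=7 S=293.6051 intr=0.0000 cont=0.0000 V=0.0000[hold]  S*(7)=81.4700
k=6: j=0 S=73.2151 intr=28.8749 cont=28.4834 V=28.8749[EX]; j=1 S=90.6557 intr=11.4343 cont=13.4323 V=13.4323[hold]; j=2 S=112.2507 intr=0.0000 cont=3.2412 V=3.2412[hold]; j=3 S=138.9900 intr=0.0000 cont=0.1579 V=0.1579[hold]; j=4 S=172.0988 intr=0.0000 cont=0.0000 V=0.0000[hold]; j=5 S=213.0945 intr=0.0000 cont=0.0000 V=0.0000[hold]; j=6 S=263.8557 intr=0.0000 cont=0.0000 V=0.0000[hold]  S*(6)=73.2151
k=5: j=0 S=81.4700 intr=20.6200 cont=21.2063 V=21.2063[hold]; j=1 S=100.8770 intr=1.2130 cont=8.3931 V=8.3931[hold]; j=2 S=124.9069 intr=0.0000 cont=1.7197 V=1.7197[hold]; j=3 S=154.6610 intr=0.0000 cont=0.0800 V=0.0800[hold]; j=4 S=191.5028 intr=0.0000 cont=0.0000 V=0.0000[hold]; j=5 S=237.1206 intr=0.0000 cont=0.0000 V=0.0000[hold]  S*(5)=-
k=4: j=0 S=90.6557 intr=11.4343 cont=14.8540 V=14.8540[hold]; j=1 S=112.2507 intr=0.0000 cont=5.0948 V=5.0948[hold]; j=2 S=138.9900 intr=0.0000 cont=0.9106 V=0.9106[hold]; j=3 S=172.0988 intr=0.0000 cont=0.0405 V=0.0405[hold]; j=4 S=213.0945 intr=0.0000 cont=0.0000 V=0.0000[hold]  S*(4)=-
k=3: j=0 S=100.8770 intr=1.2130 cont=10.0207 V=10.0207[hold]; j=1 S=124.9069 intr=0.0000 cont=3.0275 V=3.0275[hold]; j=2 S=154.6610 intr=0.0000 cont=0.4813 V=0.4813[hold]; j=3 S=191.5028 intr=0.0000 cont=0.0205 V=0.0205[hold]  S*(3)=-
k=2: j=0 S=112.2507 intr=0.0000 cont=6.5597 V=6.5597[hold]; j=1 S=138.9900 intr=0.0000 cont=1.7697 V=1.7697[hold]; j=2 S=172.0988 intr=0.0000 cont=0.2539 V=0.2539[hold]  S*(2)=-
k=1: j=0 S=124.9069 intr=0.0000 cont=4.1903 V=4.1903[hold]; j=1 S=154.6610 intr=0.0000 cont=1.0211 V=1.0211[hold]  S*(1)=-
k=0: j=0 S=138.9900 intr=0.0000 cont=2.6232 V=2.6232[hold]  S*(0)=-

price = 2.6232
boundary = - - - - - - 73.2151 81.4700 90.6557
tree:
2.6232
4.1903 1.0211
6.5597 1.7697 0.2539
10.0207 3.0275 0.4813 0.0205
14.8540 5.0948 0.9106 0.0405 0.0000
21.2063 8.3931 1.7197 0.0800 0.0000 0.0000
28.8749 13.4323 3.2412 0.1579 0.0000 0.0000 0.0000
36.2934 20.6200 6.0952 0.3115 0.0000 0.0000 0.0000 0.0000
42.9602 28.8749 11.4343 0.6147 0.0000 0.0000 0.0000 0.0000 0.0000
48.9515 36.2934 20.6200 1.2130 0.0000 0.0000 0.0000 0.0000 0.0000 0.0000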